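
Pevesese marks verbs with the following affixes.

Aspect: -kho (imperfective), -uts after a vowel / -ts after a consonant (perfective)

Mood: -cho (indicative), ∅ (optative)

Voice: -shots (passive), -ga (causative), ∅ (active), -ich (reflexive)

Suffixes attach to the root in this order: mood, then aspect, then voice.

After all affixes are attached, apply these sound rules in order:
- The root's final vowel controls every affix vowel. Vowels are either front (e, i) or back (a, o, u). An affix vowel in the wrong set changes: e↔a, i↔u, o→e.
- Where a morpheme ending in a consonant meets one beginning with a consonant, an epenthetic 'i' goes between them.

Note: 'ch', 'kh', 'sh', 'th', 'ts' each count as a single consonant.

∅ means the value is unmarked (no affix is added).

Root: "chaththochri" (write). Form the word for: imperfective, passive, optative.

chaththochrikheshets

mood = optative: zero marking, form stays chaththochri.
Attach aspect imperfective -kho → chaththochrikho.
Attach voice passive -shots → chaththochrikhoshots.
Apply vowel harmony: chaththochrikhoshots → chaththochrikheshets.
Epenthesis: no change.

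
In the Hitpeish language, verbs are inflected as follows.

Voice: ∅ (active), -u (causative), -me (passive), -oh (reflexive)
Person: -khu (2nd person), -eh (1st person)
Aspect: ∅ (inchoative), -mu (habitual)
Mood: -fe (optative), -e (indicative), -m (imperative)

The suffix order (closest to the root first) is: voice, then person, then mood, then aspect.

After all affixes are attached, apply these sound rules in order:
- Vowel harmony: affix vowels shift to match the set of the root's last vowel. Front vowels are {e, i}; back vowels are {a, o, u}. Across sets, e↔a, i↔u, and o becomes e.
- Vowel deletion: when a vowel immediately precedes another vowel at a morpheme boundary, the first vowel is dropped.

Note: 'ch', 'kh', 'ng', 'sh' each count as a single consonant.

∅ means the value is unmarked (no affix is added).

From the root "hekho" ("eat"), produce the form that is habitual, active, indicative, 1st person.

voice = active: zero marking, form stays hekho.
Attach person 1st person -eh → hekhoeh.
Attach mood indicative -e → hekhoehe.
Attach aspect habitual -mu → hekhoehemu.
Apply vowel harmony: hekhoehemu → hekhoahamu.
Apply vowel deletion: hekhoahamu → hekhahamu.

hekhahamu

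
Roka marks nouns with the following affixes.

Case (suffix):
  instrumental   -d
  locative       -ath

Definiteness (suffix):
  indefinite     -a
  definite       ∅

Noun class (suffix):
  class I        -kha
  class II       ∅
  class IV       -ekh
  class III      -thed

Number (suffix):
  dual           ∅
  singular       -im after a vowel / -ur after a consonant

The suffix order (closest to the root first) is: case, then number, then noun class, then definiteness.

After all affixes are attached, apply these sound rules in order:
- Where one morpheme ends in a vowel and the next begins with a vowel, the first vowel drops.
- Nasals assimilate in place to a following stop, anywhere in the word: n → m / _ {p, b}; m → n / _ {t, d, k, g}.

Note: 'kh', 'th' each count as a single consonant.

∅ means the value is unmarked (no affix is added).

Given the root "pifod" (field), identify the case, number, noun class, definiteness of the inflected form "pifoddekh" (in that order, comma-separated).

Segment: pifod-d-ekh.
case: -d → instrumental.
number: ∅ → dual.
noun class: -ekh → class IV.
definiteness: ∅ → definite.

instrumental, dual, class IV, definite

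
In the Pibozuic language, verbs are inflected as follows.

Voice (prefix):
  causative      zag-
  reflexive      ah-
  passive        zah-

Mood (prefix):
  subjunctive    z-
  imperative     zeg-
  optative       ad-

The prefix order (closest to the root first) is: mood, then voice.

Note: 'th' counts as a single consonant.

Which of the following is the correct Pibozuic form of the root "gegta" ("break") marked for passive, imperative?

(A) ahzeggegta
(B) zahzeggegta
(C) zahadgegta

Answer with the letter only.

Attach mood imperative zeg- → zeggegta.
Attach voice passive zah- → zahzeggegta.
So the correct form is zahzeggegta, option (B).
(A) ahzeggegta is wrong: it uses reflexive instead of passive for voice.
(C) zahadgegta is wrong: it uses optative instead of imperative for mood.

B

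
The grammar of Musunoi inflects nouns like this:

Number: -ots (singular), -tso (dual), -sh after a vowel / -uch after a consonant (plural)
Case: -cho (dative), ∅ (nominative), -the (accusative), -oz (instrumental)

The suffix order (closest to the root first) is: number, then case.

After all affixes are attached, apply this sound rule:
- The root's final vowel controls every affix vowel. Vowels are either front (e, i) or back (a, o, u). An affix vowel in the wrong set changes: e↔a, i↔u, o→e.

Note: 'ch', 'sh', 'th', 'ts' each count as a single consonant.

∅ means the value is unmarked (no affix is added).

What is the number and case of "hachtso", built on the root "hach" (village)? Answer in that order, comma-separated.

Segment: hach-tso.
number: -tso → dual.
case: ∅ → nominative.

dual, nominative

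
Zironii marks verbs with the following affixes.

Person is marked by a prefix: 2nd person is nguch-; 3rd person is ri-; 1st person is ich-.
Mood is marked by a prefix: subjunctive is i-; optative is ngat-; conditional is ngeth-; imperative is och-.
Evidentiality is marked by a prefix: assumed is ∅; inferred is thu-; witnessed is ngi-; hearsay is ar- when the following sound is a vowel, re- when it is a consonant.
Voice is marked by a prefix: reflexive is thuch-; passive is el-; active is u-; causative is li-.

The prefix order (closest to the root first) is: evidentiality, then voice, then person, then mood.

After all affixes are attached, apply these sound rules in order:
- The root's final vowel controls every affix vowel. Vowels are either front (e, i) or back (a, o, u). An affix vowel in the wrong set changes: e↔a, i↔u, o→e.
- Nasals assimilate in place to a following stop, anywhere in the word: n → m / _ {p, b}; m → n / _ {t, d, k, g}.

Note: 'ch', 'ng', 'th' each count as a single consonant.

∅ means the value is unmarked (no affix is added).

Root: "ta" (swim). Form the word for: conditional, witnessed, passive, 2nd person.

Attach evidentiality witnessed ngi- → ngita.
Attach voice passive el- → elngita.
Attach person 2nd person nguch- → nguchelngita.
Attach mood conditional ngeth- → ngethnguchelngita.
Apply vowel harmony: ngethnguchelngita → ngathnguchalnguta.
Nasal assimilation: no change.

ngathnguchalnguta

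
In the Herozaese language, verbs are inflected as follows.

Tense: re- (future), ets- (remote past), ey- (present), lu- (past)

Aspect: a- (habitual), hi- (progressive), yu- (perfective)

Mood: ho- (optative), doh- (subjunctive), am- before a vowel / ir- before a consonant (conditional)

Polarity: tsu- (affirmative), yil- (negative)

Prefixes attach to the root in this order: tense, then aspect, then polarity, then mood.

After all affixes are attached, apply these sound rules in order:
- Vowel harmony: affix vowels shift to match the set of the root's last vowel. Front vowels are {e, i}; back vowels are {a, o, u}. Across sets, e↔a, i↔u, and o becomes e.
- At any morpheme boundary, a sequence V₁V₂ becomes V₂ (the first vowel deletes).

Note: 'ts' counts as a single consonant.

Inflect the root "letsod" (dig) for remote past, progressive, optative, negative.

Attach tense remote past ets- → etsletsod.
Attach aspect progressive hi- → hietsletsod.
Attach polarity negative yil- → yilhietsletsod.
Attach mood optative ho- → hoyilhietsletsod.
Apply vowel harmony: hoyilhietsletsod → hoyulhuatsletsod.
Apply vowel deletion: hoyulhuatsletsod → hoyulhatsletsod.

hoyulhatsletsod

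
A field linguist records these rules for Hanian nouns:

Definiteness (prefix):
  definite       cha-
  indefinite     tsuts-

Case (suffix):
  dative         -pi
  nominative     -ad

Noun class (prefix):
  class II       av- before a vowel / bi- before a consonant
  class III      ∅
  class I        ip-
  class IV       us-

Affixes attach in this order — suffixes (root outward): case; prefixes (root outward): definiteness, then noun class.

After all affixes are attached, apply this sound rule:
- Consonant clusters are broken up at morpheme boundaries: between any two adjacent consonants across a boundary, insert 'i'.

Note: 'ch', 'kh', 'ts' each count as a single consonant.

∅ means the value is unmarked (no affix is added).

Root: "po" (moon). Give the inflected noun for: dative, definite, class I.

Attach definiteness definite cha- → chapo.
Attach case dative -pi → chapopi.
Attach noun class class I ip- → ipchapopi.
Apply epenthesis: ipchapopi → ipichapopi.

ipichapopi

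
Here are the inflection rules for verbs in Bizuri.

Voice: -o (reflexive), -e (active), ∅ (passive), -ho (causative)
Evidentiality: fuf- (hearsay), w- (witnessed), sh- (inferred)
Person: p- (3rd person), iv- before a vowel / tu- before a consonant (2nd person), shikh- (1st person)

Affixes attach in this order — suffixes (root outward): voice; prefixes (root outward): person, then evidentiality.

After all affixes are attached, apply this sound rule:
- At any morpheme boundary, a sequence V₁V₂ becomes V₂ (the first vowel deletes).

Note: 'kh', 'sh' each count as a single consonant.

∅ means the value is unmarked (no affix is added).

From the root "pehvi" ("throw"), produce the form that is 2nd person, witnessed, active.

wtupehve

Attach voice active -e → pehvie.
Attach person 2nd person tu- (before consonant 'p') → tupehvie.
Attach evidentiality witnessed w- → wtupehvie.
Apply vowel deletion: wtupehvie → wtupehve.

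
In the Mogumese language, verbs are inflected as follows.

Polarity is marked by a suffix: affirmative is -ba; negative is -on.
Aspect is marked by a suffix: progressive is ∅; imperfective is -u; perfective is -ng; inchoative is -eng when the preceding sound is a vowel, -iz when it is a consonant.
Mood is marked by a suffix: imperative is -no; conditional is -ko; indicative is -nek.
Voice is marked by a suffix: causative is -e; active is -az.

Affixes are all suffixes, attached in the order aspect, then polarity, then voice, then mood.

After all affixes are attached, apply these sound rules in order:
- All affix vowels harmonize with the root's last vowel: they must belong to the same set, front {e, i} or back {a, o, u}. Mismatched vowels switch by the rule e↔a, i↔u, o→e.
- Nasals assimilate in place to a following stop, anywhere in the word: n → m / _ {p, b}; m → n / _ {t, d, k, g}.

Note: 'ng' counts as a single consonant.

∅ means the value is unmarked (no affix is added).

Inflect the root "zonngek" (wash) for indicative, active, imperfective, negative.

zonngekieneznek

Attach aspect imperfective -u → zonngeku.
Attach polarity negative -on → zonngekuon.
Attach voice active -az → zonngekuonaz.
Attach mood indicative -nek → zonngekuonaznek.
Apply vowel harmony: zonngekuonaznek → zonngekieneznek.
Nasal assimilation: no change.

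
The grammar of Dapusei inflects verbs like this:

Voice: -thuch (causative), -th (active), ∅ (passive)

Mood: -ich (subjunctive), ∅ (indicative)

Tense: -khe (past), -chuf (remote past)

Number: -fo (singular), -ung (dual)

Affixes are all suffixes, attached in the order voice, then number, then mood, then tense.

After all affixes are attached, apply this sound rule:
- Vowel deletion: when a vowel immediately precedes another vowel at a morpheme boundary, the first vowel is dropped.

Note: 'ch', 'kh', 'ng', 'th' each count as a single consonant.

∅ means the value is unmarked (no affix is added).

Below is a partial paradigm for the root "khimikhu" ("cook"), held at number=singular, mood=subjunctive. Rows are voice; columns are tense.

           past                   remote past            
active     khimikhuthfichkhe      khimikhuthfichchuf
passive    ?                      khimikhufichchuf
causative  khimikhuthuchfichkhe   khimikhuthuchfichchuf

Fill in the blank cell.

khimikhufichkhe

voice = passive: zero marking, form stays khimikhu.
Attach number singular -fo → khimikhufo.
Attach mood subjunctive -ich → khimikhufoich.
Attach tense past -khe → khimikhufoichkhe.
Apply vowel deletion: khimikhufoichkhe → khimikhufichkhe.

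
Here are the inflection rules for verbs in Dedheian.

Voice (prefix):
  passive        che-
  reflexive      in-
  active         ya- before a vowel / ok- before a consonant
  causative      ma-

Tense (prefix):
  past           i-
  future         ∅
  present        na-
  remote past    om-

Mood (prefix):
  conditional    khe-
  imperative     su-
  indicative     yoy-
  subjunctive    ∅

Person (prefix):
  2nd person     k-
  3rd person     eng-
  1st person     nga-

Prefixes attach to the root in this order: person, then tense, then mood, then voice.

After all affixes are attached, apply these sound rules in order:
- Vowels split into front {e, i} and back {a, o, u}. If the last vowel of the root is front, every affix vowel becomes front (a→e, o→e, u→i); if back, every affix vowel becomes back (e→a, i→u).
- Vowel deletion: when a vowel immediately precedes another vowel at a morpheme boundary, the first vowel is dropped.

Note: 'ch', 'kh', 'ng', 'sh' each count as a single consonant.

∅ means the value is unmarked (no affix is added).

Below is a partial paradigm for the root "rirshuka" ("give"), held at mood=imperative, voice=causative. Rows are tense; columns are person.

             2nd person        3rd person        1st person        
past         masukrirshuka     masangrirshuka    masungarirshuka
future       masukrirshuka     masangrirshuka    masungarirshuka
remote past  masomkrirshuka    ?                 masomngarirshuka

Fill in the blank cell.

Attach person 3rd person eng- → engrirshuka.
Attach tense remote past om- → omengrirshuka.
Attach mood imperative su- → suomengrirshuka.
Attach voice causative ma- → masuomengrirshuka.
Apply vowel harmony: masuomengrirshuka → masuomangrirshuka.
Apply vowel deletion: masuomangrirshuka → masomangrirshuka.

masomangrirshuka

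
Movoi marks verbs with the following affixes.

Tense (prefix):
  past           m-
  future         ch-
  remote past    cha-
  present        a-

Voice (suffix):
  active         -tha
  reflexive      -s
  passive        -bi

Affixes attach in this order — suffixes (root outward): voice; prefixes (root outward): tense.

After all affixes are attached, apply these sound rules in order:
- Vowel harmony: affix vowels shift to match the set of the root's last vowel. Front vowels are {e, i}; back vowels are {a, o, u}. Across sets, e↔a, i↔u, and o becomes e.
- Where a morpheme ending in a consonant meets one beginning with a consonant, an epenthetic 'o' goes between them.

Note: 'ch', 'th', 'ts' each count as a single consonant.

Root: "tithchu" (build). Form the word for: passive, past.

Attach tense past m- → mtithchu.
Attach voice passive -bi → mtithchubi.
Apply vowel harmony: mtithchubi → mtithchubu.
Apply epenthesis: mtithchubu → motithchubu.

motithchubu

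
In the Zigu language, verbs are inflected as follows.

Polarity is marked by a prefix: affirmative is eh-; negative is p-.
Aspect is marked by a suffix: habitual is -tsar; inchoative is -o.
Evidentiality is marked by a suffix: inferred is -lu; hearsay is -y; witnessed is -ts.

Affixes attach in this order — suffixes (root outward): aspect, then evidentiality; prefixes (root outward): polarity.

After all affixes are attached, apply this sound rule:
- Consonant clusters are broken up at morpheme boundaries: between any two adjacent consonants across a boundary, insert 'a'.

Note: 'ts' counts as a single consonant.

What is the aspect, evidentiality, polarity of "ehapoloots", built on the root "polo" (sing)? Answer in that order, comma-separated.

Segment: eh-polo-o-ts.
aspect: -o → inchoative.
evidentiality: -ts → witnessed.
polarity: eh- → affirmative.

inchoative, witnessed, affirmative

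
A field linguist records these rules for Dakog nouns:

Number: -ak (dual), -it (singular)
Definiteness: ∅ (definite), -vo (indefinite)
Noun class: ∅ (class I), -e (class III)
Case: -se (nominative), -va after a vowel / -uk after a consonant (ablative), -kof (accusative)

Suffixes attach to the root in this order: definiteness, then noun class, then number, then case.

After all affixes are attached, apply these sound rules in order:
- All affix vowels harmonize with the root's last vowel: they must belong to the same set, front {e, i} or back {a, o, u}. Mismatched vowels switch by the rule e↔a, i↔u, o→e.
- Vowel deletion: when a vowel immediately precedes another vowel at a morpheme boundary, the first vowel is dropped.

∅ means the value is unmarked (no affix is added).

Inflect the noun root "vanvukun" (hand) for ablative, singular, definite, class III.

vanvukunutuk

definiteness = definite: zero marking, form stays vanvukun.
Attach noun class class III -e → vanvukune.
Attach number singular -it → vanvukuneit.
Attach case ablative -uk (after consonant 't') → vanvukuneituk.
Apply vowel harmony: vanvukuneituk → vanvukunautuk.
Apply vowel deletion: vanvukunautuk → vanvukunutuk.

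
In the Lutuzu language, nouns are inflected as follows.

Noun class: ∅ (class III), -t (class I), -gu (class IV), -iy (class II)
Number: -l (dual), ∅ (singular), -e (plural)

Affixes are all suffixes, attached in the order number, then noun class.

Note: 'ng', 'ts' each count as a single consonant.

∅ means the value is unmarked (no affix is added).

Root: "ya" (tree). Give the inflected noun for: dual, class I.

Attach number dual -l → yal.
Attach noun class class I -t → yalt.

yalt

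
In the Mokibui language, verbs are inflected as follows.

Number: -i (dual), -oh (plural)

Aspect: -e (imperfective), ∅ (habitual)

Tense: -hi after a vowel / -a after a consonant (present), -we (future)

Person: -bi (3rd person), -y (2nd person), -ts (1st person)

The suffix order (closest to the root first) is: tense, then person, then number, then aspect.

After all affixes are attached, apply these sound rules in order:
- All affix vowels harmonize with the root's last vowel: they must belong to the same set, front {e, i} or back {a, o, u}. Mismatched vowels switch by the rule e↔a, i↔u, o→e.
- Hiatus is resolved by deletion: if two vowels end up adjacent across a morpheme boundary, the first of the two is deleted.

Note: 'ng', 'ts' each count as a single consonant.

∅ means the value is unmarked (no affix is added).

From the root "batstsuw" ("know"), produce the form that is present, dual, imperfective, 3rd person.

batstsuwaba

Attach tense present -a (after consonant 'w') → batstsuwa.
Attach person 3rd person -bi → batstsuwabi.
Attach number dual -i → batstsuwabii.
Attach aspect imperfective -e → batstsuwabiie.
Apply vowel harmony: batstsuwabiie → batstsuwabuua.
Apply vowel deletion: batstsuwabuua → batstsuwaba.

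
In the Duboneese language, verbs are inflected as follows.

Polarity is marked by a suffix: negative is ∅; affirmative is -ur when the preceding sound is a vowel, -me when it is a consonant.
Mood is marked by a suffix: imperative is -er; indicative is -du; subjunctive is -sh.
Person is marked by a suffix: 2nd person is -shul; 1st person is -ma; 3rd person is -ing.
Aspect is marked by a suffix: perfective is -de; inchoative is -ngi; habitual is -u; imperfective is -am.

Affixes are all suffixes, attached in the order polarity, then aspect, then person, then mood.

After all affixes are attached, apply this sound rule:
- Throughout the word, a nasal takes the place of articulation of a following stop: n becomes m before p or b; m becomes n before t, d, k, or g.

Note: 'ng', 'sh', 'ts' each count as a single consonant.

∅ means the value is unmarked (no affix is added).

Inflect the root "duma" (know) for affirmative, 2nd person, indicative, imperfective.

dumauramshuldu

Attach polarity affirmative -ur (after vowel 'a') → dumaur.
Attach aspect imperfective -am → dumauram.
Attach person 2nd person -shul → dumauramshul.
Attach mood indicative -du → dumauramshuldu.
Nasal assimilation: no change.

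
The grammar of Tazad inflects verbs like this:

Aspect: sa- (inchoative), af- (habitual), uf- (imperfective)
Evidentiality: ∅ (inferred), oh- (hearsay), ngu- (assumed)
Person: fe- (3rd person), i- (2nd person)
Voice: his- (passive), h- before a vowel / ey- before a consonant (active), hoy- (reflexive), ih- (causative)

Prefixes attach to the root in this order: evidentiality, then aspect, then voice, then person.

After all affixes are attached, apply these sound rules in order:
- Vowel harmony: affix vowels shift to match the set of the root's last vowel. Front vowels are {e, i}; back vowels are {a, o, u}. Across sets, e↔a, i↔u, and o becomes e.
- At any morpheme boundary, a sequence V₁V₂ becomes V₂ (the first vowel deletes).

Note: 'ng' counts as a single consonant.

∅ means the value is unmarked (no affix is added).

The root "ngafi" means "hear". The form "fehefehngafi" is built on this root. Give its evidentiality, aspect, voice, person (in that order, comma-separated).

Segment: fe-h-af-oh-ngafi.
evidentiality: oh- → hearsay.
aspect: af- → habitual.
voice: h/ey- → active.
person: fe- → 3rd person.

hearsay, habitual, active, 3rd person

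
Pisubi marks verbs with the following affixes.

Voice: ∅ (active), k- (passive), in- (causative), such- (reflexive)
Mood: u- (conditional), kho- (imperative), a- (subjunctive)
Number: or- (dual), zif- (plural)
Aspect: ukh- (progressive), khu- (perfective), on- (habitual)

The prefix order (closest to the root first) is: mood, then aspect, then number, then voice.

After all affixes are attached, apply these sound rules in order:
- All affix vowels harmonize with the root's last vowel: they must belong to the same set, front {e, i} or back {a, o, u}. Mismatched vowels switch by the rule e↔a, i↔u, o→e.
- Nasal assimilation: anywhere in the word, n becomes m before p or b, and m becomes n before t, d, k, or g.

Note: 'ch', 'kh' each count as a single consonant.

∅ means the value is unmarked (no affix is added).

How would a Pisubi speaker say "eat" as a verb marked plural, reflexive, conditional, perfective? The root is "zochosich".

sichzifkhiizochosich

Attach mood conditional u- → uzochosich.
Attach aspect perfective khu- → khuuzochosich.
Attach number plural zif- → zifkhuuzochosich.
Attach voice reflexive such- → suchzifkhuuzochosich.
Apply vowel harmony: suchzifkhuuzochosich → sichzifkhiizochosich.
Nasal assimilation: no change.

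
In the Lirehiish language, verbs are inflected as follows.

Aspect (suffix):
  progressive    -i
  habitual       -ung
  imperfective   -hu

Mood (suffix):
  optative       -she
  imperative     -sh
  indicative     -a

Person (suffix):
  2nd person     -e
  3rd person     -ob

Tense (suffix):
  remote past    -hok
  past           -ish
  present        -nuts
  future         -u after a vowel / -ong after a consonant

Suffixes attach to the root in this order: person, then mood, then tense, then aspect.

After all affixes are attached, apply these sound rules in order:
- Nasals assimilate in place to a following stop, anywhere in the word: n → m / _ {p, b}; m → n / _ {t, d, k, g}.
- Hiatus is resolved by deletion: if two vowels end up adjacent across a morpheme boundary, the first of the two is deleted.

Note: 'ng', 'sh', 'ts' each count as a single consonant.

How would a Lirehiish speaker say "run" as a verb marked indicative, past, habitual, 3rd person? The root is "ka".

kobishung

Attach person 3rd person -ob → kaob.
Attach mood indicative -a → kaoba.
Attach tense past -ish → kaobaish.
Attach aspect habitual -ung → kaobaishung.
Nasal assimilation: no change.
Apply vowel deletion: kaobaishung → kobishung.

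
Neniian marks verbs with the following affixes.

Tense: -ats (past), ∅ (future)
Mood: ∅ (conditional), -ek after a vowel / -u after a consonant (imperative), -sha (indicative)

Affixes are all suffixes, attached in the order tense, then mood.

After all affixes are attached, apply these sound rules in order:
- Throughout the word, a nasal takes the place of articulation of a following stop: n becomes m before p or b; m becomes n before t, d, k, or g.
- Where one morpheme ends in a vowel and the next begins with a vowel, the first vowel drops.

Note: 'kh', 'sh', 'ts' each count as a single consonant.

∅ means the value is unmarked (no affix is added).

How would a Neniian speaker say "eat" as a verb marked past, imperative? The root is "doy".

doyatsu

Attach tense past -ats → doyats.
Attach mood imperative -u (after consonant 'ts') → doyatsu.
Nasal assimilation: no change.
Vowel deletion: no change.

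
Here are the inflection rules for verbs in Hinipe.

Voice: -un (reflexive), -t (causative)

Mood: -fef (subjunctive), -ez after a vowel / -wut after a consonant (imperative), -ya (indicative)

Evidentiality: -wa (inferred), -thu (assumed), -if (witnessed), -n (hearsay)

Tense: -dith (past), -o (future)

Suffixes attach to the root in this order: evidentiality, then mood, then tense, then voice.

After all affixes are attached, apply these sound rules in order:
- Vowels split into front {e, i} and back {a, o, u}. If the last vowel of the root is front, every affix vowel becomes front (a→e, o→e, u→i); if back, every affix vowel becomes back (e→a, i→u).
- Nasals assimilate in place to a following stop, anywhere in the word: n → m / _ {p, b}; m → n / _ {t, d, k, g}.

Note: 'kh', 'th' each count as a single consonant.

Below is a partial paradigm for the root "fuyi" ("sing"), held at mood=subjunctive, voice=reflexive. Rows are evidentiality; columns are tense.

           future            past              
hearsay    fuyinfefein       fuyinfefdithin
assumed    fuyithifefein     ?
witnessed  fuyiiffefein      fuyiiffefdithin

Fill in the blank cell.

Attach evidentiality assumed -thu → fuyithu.
Attach mood subjunctive -fef → fuyithufef.
Attach tense past -dith → fuyithufefdith.
Attach voice reflexive -un → fuyithufefdithun.
Apply vowel harmony: fuyithufefdithun → fuyithifefdithin.
Nasal assimilation: no change.

fuyithifefdithin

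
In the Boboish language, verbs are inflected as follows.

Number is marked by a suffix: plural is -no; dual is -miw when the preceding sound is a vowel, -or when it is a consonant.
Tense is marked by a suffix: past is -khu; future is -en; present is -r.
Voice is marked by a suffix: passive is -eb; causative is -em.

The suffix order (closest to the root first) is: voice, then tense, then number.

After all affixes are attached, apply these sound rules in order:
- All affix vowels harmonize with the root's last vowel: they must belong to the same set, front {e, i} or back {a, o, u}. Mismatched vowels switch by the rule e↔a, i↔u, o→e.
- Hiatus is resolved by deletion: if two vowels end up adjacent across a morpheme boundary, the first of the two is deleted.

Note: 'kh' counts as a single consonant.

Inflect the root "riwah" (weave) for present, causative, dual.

Attach voice causative -em → riwahem.
Attach tense present -r → riwahemr.
Attach number dual -or (after consonant 'r') → riwahemror.
Apply vowel harmony: riwahemror → riwahamror.
Vowel deletion: no change.

riwahamror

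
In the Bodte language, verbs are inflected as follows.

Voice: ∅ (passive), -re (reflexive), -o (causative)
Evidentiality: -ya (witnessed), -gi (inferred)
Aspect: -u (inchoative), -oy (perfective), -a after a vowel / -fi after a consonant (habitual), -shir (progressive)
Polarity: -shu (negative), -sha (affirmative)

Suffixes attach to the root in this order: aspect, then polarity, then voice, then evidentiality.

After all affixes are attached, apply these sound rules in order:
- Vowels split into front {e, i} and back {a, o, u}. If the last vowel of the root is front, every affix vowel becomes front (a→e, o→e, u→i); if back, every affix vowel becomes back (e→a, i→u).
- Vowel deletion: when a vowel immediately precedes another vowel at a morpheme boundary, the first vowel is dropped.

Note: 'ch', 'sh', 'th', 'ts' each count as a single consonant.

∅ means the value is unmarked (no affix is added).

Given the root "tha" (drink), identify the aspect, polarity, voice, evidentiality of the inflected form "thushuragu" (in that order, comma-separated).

inchoative, negative, reflexive, inferred

Segment: tha-u-shu-re-gi.
aspect: -u → inchoative.
polarity: -shu → negative.
voice: -re → reflexive.
evidentiality: -gi → inferred.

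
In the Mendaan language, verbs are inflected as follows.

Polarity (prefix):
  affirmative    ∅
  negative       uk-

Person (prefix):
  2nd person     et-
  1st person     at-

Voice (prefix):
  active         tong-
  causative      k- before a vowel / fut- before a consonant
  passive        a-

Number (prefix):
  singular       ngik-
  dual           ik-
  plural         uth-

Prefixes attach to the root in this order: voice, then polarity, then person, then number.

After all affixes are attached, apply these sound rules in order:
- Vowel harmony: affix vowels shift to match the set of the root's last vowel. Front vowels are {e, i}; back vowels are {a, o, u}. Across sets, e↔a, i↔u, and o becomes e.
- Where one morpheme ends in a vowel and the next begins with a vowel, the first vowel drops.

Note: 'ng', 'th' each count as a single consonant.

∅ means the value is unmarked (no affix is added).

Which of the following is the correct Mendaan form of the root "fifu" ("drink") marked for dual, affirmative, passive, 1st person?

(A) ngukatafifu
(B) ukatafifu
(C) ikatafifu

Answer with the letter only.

B

Attach voice passive a- → afifu.
polarity = affirmative: zero marking, form stays afifu.
Attach person 1st person at- → atafifu.
Attach number dual ik- → ikatafifu.
Apply vowel harmony: ikatafifu → ukatafifu.
Vowel deletion: no change.
So the correct form is ukatafifu, option (B).
(A) ngukatafifu is wrong: it uses singular instead of dual for number.
(C) ikatafifu is wrong: it fails to apply the sound rule(s).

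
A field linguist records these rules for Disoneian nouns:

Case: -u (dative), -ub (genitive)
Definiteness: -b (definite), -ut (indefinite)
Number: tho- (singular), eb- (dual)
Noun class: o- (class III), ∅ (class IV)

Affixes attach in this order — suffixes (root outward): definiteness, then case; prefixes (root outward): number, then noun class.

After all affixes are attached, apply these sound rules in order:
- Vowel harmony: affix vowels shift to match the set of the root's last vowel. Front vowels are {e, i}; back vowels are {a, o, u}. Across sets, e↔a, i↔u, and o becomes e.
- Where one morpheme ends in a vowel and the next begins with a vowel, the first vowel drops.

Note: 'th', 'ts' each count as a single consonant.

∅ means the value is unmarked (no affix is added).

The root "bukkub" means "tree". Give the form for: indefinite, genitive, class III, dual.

abbukkubutub

Attach definiteness indefinite -ut → bukkubut.
Attach number dual eb- → ebbukkubut.
Attach noun class class III o- → oebbukkubut.
Attach case genitive -ub → oebbukkubutub.
Apply vowel harmony: oebbukkubutub → oabbukkubutub.
Apply vowel deletion: oabbukkubutub → abbukkubutub.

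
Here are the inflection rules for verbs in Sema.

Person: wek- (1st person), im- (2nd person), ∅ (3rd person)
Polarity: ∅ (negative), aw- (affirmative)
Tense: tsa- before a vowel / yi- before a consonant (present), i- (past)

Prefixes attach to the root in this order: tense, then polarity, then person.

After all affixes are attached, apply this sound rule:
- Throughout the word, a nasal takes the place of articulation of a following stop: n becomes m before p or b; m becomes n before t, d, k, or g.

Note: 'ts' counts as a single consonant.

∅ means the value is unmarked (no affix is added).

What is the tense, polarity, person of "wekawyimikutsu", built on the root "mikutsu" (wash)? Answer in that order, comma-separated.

Segment: wek-aw-yi-mikutsu.
tense: tsa/yi- → present.
polarity: aw- → affirmative.
person: wek- → 1st person.

present, affirmative, 1st person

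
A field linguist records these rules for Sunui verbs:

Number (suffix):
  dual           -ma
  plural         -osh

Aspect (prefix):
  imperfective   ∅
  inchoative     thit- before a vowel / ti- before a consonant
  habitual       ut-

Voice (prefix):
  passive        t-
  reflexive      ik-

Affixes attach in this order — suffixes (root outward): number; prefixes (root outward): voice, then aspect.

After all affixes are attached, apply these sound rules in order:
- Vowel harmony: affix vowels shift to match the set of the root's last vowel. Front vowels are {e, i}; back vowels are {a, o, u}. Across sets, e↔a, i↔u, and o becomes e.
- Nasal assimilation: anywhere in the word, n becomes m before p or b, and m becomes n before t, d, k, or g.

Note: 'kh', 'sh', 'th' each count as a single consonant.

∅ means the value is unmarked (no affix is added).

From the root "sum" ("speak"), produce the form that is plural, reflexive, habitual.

Attach voice reflexive ik- → iksum.
Attach aspect habitual ut- → utiksum.
Attach number plural -osh → utiksumosh.
Apply vowel harmony: utiksumosh → utuksumosh.
Nasal assimilation: no change.

utuksumosh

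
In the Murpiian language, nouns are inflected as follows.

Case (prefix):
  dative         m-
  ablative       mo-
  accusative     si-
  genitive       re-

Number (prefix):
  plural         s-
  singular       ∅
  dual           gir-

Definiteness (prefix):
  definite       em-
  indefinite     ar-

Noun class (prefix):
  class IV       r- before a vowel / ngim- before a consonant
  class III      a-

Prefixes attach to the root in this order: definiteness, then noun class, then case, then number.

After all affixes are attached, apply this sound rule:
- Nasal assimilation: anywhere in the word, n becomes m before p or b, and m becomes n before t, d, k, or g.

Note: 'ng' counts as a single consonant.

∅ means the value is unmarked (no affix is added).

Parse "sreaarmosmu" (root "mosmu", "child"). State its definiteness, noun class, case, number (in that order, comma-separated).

Segment: s-re-a-ar-mosmu.
definiteness: ar- → indefinite.
noun class: a- → class III.
case: re- → genitive.
number: s- → plural.

indefinite, class III, genitive, plural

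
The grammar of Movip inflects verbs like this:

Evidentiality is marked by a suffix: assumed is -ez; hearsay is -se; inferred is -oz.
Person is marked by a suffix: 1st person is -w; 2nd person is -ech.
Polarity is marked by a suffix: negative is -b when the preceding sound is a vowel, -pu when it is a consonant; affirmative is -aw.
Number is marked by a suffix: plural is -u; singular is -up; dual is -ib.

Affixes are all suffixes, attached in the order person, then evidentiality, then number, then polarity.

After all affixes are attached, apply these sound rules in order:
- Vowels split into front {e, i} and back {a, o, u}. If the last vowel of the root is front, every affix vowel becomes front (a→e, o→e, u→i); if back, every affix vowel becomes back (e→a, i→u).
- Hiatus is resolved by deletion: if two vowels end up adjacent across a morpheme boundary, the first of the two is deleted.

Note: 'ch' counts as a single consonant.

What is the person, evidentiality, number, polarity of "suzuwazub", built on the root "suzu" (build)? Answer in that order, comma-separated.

Segment: suzu-w-ez-u-b.
person: -w → 1st person.
evidentiality: -ez → assumed.
number: -u → plural.
polarity: -b/pu → negative.

1st person, assumed, plural, negative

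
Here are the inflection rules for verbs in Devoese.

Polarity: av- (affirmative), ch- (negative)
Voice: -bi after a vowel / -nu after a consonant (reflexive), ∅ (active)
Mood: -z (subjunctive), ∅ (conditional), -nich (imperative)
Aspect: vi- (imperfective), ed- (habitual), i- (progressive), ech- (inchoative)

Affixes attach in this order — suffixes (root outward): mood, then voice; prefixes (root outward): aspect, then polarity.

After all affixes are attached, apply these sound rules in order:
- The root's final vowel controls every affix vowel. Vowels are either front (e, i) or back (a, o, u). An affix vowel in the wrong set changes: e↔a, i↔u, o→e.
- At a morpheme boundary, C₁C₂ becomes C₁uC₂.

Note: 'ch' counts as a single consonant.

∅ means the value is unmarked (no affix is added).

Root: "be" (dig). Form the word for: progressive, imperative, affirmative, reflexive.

evibenichuni

Attach aspect progressive i- → ibe.
Attach polarity affirmative av- → avibe.
Attach mood imperative -nich → avibenich.
Attach voice reflexive -nu (after consonant 'ch') → avibenichnu.
Apply vowel harmony: avibenichnu → evibenichni.
Apply epenthesis: evibenichni → evibenichuni.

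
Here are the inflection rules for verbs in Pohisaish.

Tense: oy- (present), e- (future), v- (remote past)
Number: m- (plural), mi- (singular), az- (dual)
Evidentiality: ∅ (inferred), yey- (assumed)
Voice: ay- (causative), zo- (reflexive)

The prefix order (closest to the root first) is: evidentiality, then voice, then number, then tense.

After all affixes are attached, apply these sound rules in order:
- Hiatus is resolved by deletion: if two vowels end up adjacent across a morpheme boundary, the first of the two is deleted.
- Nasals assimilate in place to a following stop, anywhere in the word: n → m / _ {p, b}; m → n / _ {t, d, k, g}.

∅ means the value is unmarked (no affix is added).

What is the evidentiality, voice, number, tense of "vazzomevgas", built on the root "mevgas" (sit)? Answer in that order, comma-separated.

Segment: v-az-zo-mevgas.
evidentiality: ∅ → inferred.
voice: zo- → reflexive.
number: az- → dual.
tense: v- → remote past.

inferred, reflexive, dual, remote past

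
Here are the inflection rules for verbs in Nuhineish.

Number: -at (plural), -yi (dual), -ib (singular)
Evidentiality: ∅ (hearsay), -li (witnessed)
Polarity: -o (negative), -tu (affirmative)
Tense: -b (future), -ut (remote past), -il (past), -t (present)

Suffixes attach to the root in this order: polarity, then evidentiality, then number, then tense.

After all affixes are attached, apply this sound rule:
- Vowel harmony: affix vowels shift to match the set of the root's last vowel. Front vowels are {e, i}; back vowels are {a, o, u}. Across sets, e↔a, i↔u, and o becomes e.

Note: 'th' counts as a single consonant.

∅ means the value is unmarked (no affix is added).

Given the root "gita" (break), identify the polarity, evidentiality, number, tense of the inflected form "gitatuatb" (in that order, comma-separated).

Segment: gita-tu-at-b.
polarity: -tu → affirmative.
evidentiality: ∅ → hearsay.
number: -at → plural.
tense: -b → future.

affirmative, hearsay, plural, future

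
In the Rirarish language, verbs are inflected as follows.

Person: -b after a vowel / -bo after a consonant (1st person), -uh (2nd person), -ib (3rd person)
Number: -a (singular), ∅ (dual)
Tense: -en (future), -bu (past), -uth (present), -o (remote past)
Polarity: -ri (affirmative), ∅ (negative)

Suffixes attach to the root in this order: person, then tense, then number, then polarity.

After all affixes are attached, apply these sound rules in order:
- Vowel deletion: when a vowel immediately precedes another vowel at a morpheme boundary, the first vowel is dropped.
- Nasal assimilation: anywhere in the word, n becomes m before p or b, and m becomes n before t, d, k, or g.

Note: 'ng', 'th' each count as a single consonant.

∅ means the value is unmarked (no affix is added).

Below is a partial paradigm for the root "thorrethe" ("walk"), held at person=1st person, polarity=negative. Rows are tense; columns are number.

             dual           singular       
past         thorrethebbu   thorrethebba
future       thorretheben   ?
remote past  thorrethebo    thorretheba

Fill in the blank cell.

thorrethebena

Attach person 1st person -b (after vowel 'e') → thorretheb.
Attach tense future -en → thorretheben.
Attach number singular -a → thorrethebena.
polarity = negative: zero marking, form stays thorrethebena.
Vowel deletion: no change.
Nasal assimilation: no change.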